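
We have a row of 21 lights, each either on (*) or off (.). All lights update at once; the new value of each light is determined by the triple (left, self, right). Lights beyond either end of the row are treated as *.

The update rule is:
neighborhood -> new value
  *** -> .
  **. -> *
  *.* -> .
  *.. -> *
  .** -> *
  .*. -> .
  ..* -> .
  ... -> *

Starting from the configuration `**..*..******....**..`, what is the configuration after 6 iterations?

.**..*.*....****.***.
.***....***.*..*.*.*.
.*.****.*.*..*.......
...*..*....*..******.
**..*..***..*.*....*.
.**..*.*.**....***...

.**..*.*.**....***...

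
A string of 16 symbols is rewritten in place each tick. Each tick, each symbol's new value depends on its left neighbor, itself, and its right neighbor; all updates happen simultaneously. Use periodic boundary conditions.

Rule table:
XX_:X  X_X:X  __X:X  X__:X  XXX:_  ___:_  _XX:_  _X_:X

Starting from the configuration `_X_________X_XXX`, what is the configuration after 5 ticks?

__XX_XXXX_X__XX_

XXX_______XXX__X
__XX_____X__XXX_
_X_XX___XXXX__XX
XXX_XX_X___XXX_X
__XX_XXXX_X__XX_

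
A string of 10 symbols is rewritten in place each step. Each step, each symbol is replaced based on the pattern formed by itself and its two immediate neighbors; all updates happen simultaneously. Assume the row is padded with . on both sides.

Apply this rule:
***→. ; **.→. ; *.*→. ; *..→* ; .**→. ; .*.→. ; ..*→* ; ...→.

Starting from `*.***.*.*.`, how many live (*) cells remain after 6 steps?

2

.........*
........*.
.......*.*
......*...
.....*.*..
....*...*.
count of *: 2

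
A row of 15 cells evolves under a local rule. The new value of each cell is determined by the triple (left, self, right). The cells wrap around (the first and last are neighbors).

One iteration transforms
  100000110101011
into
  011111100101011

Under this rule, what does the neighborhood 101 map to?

At position 8 the neighborhood is 101; the next row has 0 there.

0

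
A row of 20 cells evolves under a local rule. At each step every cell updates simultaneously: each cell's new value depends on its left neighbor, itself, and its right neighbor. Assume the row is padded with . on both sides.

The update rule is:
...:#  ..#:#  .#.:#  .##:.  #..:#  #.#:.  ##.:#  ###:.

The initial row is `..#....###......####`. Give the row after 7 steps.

step 1: #######..#######...#
step 2: ......###......#####
step 3: ######..#######....#
step 4: .....###......######
step 5: #####..#######.....#
step 6: ....###......#######
step 7: ####..#######......#

####..#######......#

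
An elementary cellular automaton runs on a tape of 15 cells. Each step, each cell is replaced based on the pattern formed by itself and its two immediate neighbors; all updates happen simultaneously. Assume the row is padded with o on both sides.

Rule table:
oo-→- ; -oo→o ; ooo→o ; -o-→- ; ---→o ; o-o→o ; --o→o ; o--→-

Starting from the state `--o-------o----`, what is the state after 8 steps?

ooo--oooooooooo

step 1: -o--oooooo--ooo
step 2: o--oooooo--oooo
step 3: --oooooo--ooooo
step 4: -oooooo--oooooo
step 5: oooooo--ooooooo
step 6: ooooo--oooooooo
step 7: oooo--ooooooooo
step 8: ooo--oooooooooo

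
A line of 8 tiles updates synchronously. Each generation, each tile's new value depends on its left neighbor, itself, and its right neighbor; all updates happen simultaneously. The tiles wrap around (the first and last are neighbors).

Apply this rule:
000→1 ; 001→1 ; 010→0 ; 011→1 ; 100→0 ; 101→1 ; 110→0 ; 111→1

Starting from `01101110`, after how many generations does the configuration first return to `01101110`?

8

11011100
10111001
01110011
11100110
11001101
10011011
00110111
01101110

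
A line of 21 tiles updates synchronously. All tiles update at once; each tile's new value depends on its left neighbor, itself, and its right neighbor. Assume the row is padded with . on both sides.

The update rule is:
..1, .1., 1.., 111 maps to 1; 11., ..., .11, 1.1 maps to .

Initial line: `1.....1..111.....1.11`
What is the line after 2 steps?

..1.1.11..1.11.1..1..

11...1111.1.1...11...
..1.1.11..1.11.1..1..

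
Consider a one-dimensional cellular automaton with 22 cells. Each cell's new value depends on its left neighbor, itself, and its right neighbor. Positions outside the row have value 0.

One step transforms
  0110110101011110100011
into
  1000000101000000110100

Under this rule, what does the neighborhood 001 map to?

At position 0 the neighborhood is 001; the next row has 1 there.

1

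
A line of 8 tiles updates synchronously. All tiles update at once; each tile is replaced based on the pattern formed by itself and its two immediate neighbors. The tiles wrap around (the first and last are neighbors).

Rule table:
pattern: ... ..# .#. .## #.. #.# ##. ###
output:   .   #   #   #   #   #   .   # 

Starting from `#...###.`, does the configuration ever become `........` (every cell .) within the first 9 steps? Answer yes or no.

##.###.#
#.###.##
.###.###
###.###.
##.###.#  (repeats step 1; period 4)
step 9: ##.###.#
step 9 is ##.###.#, still not uniform .

no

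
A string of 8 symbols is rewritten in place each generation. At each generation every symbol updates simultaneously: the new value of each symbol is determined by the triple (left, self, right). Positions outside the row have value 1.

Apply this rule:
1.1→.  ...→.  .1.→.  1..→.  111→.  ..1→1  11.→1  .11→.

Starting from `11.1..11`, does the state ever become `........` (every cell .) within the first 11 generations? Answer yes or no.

.1...1..
....1..1
...1..1.
..1..1..
.1..1..1
...1..1.  (repeats generation 3; period 3)
generation 11: .1..1..1
generation 11 is .1..1..1, still not uniform .

no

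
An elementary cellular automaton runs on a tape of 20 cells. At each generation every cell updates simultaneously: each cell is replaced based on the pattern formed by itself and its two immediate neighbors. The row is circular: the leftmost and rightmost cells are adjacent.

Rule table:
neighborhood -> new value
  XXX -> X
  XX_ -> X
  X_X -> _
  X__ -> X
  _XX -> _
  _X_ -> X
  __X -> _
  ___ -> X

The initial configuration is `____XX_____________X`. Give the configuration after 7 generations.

XXX__XXXX__XXXXXXXXX

XXX__XXXXXXXXXXXXX_X
XXXX__XXXXXXXXXXXX__
_XXXX__XXXXXXXXXXXX_
__XXXX__XXXXXXXXXXXX
X__XXXX__XXXXXXXXXXX
XX__XXXX__XXXXXXXXXX
XXX__XXXX__XXXXXXXXX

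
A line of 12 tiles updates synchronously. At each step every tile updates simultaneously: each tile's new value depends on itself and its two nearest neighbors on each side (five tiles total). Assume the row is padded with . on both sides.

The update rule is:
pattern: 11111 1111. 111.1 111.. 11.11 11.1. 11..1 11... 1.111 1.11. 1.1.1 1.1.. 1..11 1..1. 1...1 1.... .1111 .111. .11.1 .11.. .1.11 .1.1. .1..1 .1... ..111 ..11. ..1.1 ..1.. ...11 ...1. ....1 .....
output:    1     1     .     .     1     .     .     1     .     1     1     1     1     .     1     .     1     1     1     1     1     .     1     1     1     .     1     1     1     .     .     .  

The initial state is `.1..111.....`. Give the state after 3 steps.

step 1: .11111.1....
step 2: 11111..11...
step 3: 1111..1.11..

1111..1.11..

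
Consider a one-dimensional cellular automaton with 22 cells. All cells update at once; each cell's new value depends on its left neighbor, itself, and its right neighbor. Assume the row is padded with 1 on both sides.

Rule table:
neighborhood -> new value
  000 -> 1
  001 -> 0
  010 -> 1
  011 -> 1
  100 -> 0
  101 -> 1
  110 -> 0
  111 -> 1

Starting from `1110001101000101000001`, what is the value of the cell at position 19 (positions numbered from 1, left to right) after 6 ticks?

1

tick 1: 1100101011010111011101
tick 2: 1000111110111110111011
tick 3: 0010111101111101110111
tick 4: 0011111011111011101111
tick 5: 0011110111110111011111
tick 6: 0011101111101110111111
position 19 holds 1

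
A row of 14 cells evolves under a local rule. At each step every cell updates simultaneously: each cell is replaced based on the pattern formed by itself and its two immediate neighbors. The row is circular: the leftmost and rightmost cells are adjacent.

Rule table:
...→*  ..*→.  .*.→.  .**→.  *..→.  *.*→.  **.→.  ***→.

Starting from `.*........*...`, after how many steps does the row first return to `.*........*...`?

2

step 1: ...******...**
step 2: .*........*...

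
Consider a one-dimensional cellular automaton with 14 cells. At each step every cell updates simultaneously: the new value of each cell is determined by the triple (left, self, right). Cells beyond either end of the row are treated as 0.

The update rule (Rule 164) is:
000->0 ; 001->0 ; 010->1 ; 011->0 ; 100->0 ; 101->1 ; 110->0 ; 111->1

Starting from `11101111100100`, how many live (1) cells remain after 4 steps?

2

01010111000100
01111010000100
00110110000100
00001000000100
count of 1: 2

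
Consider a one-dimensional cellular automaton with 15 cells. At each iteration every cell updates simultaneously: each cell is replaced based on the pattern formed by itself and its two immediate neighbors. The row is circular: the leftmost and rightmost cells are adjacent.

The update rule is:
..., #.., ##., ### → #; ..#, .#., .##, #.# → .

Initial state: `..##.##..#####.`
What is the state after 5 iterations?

#####..#..##..#

#..#..##..#####
##..#..##..####
###..#..##..###
####..#..##..##
#####..#..##..#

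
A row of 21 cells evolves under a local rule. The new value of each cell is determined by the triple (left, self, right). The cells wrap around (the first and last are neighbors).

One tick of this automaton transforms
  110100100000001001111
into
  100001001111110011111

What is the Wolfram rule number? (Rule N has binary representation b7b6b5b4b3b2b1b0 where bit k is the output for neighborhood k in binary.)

139

position 0: 111 → 1  (bit 7 = 1)
position 1: 110 → 0  (bit 6 = 0)
position 2: 101 → 0  (bit 5 = 0)
position 4: 100 → 0  (bit 4 = 0)
position 17: 011 → 1  (bit 3 = 1)
position 3: 010 → 0  (bit 2 = 0)
position 5: 001 → 1  (bit 1 = 1)
position 8: 000 → 1  (bit 0 = 1)
bits b7..b0 = 10001011 = 139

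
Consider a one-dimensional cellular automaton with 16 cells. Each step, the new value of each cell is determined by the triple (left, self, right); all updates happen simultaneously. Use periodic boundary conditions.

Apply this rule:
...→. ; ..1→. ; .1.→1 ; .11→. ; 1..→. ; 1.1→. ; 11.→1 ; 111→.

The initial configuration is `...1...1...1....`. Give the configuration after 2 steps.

...1...1...1....

...1...1...1....  (fixed point — unchanged through step 2)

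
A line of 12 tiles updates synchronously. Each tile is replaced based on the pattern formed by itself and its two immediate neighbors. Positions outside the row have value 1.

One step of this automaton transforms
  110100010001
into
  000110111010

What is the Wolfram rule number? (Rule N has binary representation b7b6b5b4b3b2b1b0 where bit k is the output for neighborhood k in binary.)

22

position 0: 111 → 0  (bit 7 = 0)
position 1: 110 → 0  (bit 6 = 0)
position 2: 101 → 0  (bit 5 = 0)
position 4: 100 → 1  (bit 4 = 1)
position 11: 011 → 0  (bit 3 = 0)
position 3: 010 → 1  (bit 2 = 1)
position 6: 001 → 1  (bit 1 = 1)
position 5: 000 → 0  (bit 0 = 0)
bits b7..b0 = 00010110 = 22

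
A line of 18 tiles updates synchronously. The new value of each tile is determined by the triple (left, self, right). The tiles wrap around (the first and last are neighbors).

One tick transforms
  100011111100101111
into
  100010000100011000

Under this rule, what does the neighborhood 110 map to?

1

At position 0 the neighborhood is 110; the next row has 1 there.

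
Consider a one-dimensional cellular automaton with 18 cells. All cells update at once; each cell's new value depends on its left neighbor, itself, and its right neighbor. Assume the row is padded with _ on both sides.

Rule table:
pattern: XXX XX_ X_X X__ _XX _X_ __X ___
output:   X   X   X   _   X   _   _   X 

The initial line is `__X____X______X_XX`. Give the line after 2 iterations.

X___XX___XXXX__XXX
__X_XX_X_XXXX__XXX

__X_XX_X_XXXX__XXX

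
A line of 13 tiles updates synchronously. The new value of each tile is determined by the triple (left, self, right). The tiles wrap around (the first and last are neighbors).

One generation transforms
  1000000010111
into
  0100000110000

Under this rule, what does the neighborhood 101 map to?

At position 9 the neighborhood is 101; the next row has 0 there.

0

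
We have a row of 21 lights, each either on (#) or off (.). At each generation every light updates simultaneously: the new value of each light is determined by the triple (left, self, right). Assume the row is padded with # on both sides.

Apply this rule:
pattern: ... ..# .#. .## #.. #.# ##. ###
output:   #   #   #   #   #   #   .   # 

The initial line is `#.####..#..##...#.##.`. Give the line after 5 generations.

generation 1: .####.######.######.#
generation 2: ####.######.######.##
generation 3: ###.######.######.###
generation 4: ##.######.######.####
generation 5: #.######.######.#####

#.######.######.#####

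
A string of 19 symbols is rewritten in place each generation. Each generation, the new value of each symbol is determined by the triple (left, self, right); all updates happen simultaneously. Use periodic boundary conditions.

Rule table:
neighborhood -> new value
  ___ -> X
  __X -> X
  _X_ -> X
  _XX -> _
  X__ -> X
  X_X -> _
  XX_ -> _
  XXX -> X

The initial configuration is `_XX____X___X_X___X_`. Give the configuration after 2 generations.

_XX_XXXXXXX___XXXXX

generation 1: X__XXXXXXXXX_XXXXXX
generation 2: _XX_XXXXXXX___XXXXX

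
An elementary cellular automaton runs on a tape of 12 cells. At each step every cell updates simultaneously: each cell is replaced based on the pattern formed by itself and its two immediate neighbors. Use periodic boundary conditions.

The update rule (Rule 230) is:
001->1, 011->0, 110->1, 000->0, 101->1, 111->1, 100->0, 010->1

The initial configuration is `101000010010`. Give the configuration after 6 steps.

111000110111
111001011011
111011101101
111101110110
011110111011
101111011101

101111011101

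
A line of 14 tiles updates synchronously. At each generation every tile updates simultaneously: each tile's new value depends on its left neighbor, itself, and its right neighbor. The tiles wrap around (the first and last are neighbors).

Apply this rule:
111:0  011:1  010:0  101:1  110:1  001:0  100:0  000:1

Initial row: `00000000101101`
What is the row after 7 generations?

10011001100001

01111110011110
01000010010010
00011000000000
11011011111111
01111110000000
01000010111111
10011001100001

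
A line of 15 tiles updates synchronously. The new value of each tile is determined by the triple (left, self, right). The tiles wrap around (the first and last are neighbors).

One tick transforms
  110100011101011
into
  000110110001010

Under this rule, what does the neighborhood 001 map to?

At position 6 the neighborhood is 001; the next row has 1 there.

1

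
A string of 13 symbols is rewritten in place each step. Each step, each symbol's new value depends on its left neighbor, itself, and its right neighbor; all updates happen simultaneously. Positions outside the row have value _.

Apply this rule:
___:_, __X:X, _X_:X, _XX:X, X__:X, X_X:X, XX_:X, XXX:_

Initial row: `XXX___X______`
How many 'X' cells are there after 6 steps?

6

X_XX_XXX_____
XXXXXX_XX____
X____XXXXX___
XX__XX___XX__
XXXXXXX_XXXX_
X_____XXX__XX
count of X: 6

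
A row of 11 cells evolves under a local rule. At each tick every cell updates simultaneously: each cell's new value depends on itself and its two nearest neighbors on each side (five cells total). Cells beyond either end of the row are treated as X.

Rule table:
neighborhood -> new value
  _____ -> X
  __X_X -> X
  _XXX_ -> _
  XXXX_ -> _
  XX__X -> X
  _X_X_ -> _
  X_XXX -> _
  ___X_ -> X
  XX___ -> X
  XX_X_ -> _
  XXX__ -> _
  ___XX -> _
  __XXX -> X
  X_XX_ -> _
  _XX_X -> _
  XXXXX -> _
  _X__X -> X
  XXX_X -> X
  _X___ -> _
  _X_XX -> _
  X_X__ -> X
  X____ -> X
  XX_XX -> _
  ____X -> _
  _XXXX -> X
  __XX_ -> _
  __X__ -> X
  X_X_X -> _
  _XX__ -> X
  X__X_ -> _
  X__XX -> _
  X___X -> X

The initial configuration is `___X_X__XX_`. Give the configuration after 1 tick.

XXXX_XX____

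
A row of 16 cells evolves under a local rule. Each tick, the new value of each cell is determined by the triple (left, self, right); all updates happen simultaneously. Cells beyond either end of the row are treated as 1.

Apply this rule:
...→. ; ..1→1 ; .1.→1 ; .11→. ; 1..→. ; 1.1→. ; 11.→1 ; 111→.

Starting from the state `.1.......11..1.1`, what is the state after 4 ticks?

.1......1.1.11..
.1.....11.1..1.1
.1....1.1.1.11..
.1...11.1.1..1.1

.1...11.1.1..1.1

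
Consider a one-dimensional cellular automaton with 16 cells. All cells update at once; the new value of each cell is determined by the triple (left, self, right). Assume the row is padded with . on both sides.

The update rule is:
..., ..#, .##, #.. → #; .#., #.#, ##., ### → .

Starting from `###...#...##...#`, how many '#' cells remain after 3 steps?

step 1: #..###.####.###.
step 2: .###...#....#..#
step 3: ##..###.####.##.
count of #: 11

11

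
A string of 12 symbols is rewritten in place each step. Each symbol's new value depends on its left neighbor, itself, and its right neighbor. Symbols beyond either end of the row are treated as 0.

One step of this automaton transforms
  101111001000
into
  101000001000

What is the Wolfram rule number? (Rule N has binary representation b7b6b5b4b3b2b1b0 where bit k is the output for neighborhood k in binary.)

12

position 3: 111 → 0  (bit 7 = 0)
position 5: 110 → 0  (bit 6 = 0)
position 1: 101 → 0  (bit 5 = 0)
position 6: 100 → 0  (bit 4 = 0)
position 2: 011 → 1  (bit 3 = 1)
position 0: 010 → 1  (bit 2 = 1)
position 7: 001 → 0  (bit 1 = 0)
position 10: 000 → 0  (bit 0 = 0)
bits b7..b0 = 00001100 = 12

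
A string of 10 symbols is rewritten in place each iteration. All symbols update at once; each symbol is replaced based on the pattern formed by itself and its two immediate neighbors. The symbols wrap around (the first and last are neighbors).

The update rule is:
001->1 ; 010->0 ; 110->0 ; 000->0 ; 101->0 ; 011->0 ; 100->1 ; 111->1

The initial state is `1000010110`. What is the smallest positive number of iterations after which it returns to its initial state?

4

0100100000
1011010000
0000001001
1000010110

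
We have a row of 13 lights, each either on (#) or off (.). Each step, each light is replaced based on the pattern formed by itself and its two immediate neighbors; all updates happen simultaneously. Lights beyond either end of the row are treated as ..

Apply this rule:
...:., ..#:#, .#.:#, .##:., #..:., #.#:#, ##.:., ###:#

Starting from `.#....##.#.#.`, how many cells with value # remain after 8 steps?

step 1: ##...#..####.
step 2: ....##.#.##..
step 3: ...#..###....
step 4: ..##.#.#.....
step 5: .#..####.....
step 6: ##.#.##......
step 7: ..###........
step 8: .#.#.........
count of #: 2

2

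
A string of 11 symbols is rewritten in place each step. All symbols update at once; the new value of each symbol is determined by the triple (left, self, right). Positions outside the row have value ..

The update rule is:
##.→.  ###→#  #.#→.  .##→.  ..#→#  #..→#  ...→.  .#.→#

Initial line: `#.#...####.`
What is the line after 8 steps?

step 1: #.##.#.##.#
step 2: #....#....#
step 3: ##..###..##
step 4: ..##.#.##..
step 5: .#...#...#.
step 6: ###.###.###
step 7: .#...#...#.  (repeats step 5; period 2)
step 8: ###.###.###

###.###.###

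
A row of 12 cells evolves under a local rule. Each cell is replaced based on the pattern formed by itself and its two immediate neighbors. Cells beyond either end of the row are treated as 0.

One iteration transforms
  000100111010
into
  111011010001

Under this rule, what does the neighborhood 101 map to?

At position 9 the neighborhood is 101; the next row has 0 there.

0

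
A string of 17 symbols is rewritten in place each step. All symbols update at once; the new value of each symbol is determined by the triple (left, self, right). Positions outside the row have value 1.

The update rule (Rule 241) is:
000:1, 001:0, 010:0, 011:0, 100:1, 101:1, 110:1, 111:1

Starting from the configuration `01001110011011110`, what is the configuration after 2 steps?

11010011100110111

10100111001101111
11010011100110111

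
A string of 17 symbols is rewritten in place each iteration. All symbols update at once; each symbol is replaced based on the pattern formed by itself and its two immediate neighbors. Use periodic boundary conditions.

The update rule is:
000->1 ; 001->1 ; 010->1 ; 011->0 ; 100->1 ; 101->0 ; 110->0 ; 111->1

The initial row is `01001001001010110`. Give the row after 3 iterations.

01111111101101100

iteration 1: 11111111111010001
iteration 2: 11111111110011110
iteration 3: 01111111101101100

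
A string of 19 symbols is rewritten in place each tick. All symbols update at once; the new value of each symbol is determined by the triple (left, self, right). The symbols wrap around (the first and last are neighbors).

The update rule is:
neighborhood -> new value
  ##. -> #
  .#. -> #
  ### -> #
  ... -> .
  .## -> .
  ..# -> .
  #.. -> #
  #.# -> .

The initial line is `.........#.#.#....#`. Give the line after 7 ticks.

##...##....##..##..

#........#.#.##...#
##.......#.#..##...
.##......#.##..##..
..##.....#..##..##.
...##....##..##..##
#...##....##..##..#
##...##....##..##..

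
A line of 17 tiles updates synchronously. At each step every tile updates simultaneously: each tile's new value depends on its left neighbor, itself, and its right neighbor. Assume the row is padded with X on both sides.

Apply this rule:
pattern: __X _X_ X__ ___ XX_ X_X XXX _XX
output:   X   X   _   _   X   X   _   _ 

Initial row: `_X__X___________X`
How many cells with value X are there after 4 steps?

6

step 1: XX_XX__________X_
step 2: _XX_X_________XXX
step 3: X_XXX________X___
step 4: XX__X_______XX__X
count of X: 6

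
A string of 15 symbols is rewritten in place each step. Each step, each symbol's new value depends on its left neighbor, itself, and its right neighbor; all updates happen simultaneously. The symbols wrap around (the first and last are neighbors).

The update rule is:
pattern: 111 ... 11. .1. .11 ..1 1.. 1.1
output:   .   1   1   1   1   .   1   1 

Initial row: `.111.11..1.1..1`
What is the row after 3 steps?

11.111.1.11.1.1

step 1: 11.11111.1111.1
step 2: .111...111..111
step 3: 11.111.1.11.1.1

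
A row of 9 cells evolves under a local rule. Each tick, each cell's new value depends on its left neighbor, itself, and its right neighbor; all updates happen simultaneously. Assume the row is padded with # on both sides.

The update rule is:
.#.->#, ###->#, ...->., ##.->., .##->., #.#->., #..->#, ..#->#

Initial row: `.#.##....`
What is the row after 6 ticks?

.#...#..#
.##.####.
.....##..
#...#..##
.#.####.#
.#..##...

.#..##...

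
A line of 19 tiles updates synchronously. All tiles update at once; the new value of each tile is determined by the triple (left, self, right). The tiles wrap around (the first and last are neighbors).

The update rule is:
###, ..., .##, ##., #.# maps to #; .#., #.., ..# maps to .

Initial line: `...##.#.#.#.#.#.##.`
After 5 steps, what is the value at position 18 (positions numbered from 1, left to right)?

step 1: ##.###.#.#.#.#.###.
step 2: #######.#.#.#.#####
step 3: ########.#.#.######
step 4: #########.#.#######
step 5: ##########.########
position 18 holds #

#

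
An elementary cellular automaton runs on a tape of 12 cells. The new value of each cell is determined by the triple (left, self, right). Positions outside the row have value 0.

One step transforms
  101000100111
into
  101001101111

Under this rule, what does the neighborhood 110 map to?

1

At position 11 the neighborhood is 110; the next row has 1 there.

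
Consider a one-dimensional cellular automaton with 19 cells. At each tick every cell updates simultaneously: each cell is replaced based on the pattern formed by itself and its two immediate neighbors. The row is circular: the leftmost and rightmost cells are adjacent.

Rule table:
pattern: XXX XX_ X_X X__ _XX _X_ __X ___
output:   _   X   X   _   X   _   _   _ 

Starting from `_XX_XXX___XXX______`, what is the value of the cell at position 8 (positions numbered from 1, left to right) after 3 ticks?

_XXXX_X___X_X______
_X__XX_____X_______
____XX_____________
position 8 holds _

_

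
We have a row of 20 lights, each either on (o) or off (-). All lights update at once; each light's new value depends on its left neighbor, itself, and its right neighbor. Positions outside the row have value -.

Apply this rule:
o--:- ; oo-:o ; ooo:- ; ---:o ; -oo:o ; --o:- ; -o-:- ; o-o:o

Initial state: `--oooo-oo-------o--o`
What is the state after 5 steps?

oo-o-oo---o--o-oo-oo

o-o--oooo-ooooo-----
-o---o--ooo---o-oooo
---o----o-o-o--oo--o
oo---oo--o-o---oo---
oo-o-oo---o--o-oo-oo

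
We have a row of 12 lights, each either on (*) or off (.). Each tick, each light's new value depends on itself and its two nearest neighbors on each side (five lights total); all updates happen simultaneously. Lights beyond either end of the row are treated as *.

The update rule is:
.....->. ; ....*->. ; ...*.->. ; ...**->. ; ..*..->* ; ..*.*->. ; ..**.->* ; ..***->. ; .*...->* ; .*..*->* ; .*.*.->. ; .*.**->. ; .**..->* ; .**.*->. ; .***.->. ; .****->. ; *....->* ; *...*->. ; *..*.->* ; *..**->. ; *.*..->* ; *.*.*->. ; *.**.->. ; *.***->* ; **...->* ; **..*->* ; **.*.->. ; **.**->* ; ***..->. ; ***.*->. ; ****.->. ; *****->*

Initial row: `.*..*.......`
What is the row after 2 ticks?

.******.....
**.**..**...

**.**..**...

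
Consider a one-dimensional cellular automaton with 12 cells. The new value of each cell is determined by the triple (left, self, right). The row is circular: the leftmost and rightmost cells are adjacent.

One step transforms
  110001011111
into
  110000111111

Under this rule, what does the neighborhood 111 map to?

1

At position 0 the neighborhood is 111; the next row has 1 there.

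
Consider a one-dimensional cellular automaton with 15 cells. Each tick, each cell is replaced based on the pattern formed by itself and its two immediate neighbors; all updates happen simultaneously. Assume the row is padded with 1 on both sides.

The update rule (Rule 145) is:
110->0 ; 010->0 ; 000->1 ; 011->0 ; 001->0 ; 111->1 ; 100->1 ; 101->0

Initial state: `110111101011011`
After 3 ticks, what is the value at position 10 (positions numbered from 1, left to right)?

1

100011000000001
011000111111100
000110011111010
position 10 holds 1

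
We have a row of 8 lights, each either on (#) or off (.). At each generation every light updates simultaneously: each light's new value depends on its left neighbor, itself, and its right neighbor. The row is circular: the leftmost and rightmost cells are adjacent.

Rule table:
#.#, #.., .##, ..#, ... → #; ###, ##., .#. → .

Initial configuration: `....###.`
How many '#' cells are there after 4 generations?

#####..#
.....###
######..
#.....##
count of #: 3

3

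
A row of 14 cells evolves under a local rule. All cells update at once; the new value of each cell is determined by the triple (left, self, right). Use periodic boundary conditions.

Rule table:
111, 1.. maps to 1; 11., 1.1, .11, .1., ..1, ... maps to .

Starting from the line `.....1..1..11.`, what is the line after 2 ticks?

......1..1...1
1......1..1...

1......1..1...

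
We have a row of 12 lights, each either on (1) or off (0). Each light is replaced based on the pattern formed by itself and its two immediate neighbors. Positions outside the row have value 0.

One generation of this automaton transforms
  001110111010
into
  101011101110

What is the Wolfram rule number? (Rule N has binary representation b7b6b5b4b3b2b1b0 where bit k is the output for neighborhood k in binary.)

position 3: 111 → 0  (bit 7 = 0)
position 4: 110 → 1  (bit 6 = 1)
position 5: 101 → 1  (bit 5 = 1)
position 11: 100 → 0  (bit 4 = 0)
position 2: 011 → 1  (bit 3 = 1)
position 10: 010 → 1  (bit 2 = 1)
position 1: 001 → 0  (bit 1 = 0)
position 0: 000 → 1  (bit 0 = 1)
bits b7..b0 = 01101101 = 109

109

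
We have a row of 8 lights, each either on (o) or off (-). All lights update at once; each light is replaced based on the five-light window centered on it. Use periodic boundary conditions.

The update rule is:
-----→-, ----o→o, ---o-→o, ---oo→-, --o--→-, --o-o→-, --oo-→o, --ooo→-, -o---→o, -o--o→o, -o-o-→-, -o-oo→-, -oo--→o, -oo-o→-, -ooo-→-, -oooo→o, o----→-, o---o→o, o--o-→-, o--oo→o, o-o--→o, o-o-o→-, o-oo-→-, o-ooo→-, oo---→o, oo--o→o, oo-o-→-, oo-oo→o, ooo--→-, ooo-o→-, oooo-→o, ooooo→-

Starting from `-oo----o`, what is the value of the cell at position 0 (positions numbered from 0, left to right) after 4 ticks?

--oo-oo-
o-o-o-oo
--------
--------
position 0 holds -

-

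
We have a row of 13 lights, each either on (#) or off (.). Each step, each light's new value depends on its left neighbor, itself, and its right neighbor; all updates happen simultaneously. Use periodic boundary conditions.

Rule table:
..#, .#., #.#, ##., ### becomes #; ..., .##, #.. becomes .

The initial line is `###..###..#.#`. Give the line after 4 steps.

##.#####.##.#

###.#.##.###.
.#####.##.###
#.#####.##.##
##.#####.##.#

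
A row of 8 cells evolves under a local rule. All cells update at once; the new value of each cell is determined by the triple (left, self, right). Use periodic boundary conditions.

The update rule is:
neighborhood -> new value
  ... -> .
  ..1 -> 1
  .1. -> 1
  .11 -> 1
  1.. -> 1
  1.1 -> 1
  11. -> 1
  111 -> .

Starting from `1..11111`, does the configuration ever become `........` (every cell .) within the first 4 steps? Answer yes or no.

yes

1111....
1..11..1
11111111
........
all cells are . at step 4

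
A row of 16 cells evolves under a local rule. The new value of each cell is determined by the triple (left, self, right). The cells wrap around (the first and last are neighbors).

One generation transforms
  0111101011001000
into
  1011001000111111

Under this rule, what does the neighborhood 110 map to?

0

At position 4 the neighborhood is 110; the next row has 0 there.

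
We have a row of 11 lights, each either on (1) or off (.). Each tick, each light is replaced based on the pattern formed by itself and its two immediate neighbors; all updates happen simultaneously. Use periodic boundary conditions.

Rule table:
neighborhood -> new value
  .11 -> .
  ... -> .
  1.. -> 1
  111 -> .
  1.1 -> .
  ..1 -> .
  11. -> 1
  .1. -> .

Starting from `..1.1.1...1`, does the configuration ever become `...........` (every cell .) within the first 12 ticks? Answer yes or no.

1......1...
.1......1..
..1......1.
...1......1
1...1......
.1...1.....
..1...1....
...1...1...
....1...1..
.....1...1.
......1...1
1......1...
tick 12 is 1......1..., still not uniform .

no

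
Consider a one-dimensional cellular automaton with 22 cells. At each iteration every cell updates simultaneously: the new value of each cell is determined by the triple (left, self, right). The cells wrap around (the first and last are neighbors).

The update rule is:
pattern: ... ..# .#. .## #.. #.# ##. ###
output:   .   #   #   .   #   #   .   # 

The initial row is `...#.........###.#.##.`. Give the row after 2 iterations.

..###.......#.#.###..#
##.#.#.....#####.#.###

##.#.#.....#####.#.###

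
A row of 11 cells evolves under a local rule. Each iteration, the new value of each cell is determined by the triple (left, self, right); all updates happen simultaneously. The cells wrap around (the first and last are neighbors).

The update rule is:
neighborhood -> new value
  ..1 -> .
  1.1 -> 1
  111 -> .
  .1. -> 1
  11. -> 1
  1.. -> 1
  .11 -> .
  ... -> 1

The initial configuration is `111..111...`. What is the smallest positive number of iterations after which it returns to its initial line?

22

..11...111.
1..111...11
11...111...
.111...111.
...111...11
11...111..1
.111...11..
...111..111
11...11...1
.111..111..
...11...111
11..111...1
.11...111..
..111...111
1...111...1
111...111..
..111...11.
1...111..11
111...11...
..111..111.
1...11...11
111..111...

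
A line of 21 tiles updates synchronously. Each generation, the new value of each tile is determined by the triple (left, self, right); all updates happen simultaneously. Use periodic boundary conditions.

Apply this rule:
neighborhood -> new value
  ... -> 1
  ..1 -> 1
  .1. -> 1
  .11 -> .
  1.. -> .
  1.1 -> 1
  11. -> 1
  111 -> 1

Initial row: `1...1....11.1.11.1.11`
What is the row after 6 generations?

1.111.111.1111.1111.1
11.111.111.1111.1111.
.11.111.111.1111.1111
1.11.111.111.1111.111
11.11.111.111.1111.11
111.11.111.111.1111.1

111.11.111.111.1111.1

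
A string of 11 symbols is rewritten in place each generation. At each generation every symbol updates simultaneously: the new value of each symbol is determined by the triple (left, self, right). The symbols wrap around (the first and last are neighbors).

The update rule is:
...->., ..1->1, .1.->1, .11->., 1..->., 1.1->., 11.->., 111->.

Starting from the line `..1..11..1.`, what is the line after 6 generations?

.11.1...11.
1...1..1...
1..11.11..1
..1......1.
.11.....11.
1......1...

1......1...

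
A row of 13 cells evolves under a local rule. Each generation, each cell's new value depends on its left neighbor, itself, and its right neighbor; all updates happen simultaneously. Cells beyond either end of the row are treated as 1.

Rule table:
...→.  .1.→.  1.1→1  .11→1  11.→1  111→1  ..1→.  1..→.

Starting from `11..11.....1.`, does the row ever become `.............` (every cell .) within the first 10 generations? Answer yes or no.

11..11......1
11..11......1  (fixed point — unchanged through generation 10)
generation 10 is 11..11......1, still not uniform .

no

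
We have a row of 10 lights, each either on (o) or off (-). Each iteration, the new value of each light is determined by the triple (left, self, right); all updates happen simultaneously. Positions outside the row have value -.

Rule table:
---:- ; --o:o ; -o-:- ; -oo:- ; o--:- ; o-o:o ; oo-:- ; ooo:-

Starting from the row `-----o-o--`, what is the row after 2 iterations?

---o-o----

----o-o---
---o-o----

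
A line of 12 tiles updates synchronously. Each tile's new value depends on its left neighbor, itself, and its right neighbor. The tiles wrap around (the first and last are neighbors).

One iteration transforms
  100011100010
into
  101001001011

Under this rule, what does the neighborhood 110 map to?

At position 6 the neighborhood is 110; the next row has 0 there.

0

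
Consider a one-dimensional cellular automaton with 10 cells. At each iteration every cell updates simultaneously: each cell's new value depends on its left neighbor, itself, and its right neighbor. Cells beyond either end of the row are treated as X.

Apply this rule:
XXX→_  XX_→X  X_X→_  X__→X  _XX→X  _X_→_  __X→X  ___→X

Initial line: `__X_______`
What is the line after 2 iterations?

_X_X______

iteration 1: XX_XXXXXXX
iteration 2: _X_X______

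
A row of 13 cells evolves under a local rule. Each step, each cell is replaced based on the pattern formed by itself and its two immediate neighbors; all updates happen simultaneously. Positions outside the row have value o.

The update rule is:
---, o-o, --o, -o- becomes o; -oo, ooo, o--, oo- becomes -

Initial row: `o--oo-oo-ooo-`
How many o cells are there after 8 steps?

6

--o--o--o---o
-oo-oo-oo-oo-
o--o--o--o--o
--oo-oo-oo-o-
-o--o--o--ooo
oo-oo-oo-o---
--o--o--oo-oo
-oo-oo-o--o--
count of o: 6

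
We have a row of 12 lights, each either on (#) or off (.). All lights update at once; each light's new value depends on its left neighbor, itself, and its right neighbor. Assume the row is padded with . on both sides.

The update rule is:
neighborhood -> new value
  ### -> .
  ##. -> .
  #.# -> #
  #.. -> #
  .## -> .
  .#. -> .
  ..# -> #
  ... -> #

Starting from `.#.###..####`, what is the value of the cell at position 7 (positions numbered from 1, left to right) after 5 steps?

#

#.#...##....
.#.###..####  (repeats step 0; period 2)
step 5: #.#...##....
position 7 holds #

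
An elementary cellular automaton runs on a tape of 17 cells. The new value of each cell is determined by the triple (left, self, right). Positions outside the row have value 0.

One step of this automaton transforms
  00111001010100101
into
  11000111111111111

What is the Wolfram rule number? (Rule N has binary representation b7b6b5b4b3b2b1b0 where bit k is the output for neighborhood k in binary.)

position 3: 111 → 0  (bit 7 = 0)
position 4: 110 → 0  (bit 6 = 0)
position 8: 101 → 1  (bit 5 = 1)
position 5: 100 → 1  (bit 4 = 1)
position 2: 011 → 0  (bit 3 = 0)
position 7: 010 → 1  (bit 2 = 1)
position 1: 001 → 1  (bit 1 = 1)
position 0: 000 → 1  (bit 0 = 1)
bits b7..b0 = 00110111 = 55

55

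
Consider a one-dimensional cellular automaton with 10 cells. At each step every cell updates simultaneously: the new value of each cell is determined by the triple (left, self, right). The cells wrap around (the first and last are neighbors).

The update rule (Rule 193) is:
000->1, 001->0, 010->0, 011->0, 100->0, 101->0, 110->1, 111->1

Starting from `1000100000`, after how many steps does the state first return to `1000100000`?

0010001110
1000100110
0010000010
1000111000
0010011010
1000001000
0011100010
1001101000
0000100010
1110001000
0110100010
0010001000
1000100011
1010001001
1000100000

15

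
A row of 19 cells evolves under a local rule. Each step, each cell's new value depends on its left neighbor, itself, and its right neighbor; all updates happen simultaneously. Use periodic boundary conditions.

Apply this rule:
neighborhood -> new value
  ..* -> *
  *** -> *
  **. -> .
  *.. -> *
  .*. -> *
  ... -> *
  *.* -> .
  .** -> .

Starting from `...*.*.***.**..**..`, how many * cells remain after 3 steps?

12

****.*..*....**..**
***..********..**.*
**.**.******.**....
count of *: 12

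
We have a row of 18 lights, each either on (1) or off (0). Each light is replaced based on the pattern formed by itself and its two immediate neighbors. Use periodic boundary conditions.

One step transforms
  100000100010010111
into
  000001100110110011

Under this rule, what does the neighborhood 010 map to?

1

At position 6 the neighborhood is 010; the next row has 1 there.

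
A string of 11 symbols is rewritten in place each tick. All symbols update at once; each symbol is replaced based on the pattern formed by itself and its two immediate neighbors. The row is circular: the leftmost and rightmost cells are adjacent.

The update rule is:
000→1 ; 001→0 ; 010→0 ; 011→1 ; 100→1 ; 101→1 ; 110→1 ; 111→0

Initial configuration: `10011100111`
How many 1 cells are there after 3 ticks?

11010110100
11101111010
10111001101
count of 1: 7

7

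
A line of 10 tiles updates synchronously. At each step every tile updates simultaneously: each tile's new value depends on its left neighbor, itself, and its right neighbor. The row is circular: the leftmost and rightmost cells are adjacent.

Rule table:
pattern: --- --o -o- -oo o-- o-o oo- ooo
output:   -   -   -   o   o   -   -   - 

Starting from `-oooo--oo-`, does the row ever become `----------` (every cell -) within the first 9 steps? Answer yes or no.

-o---o-o-o
--o-------
---o------
----o-----
-----o----
------o---
-------o--
--------o-
---------o
step 9 is ---------o, still not uniform -

no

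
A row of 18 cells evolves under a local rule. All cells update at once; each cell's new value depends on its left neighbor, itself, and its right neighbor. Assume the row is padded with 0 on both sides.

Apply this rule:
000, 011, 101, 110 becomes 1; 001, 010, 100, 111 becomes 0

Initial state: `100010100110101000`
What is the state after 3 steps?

001111001011101011

step 1: 001001000111010011
step 2: 100000010101100011
step 3: 001111001011101011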